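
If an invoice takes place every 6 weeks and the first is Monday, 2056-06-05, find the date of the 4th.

The 4th occurrence is 3 intervals after the first: 3 × 42 = 126 days after 2056-06-05.
June has 30 days — 25 days to the end of June leaves 101.
July has 31 days (70 left).
August has 31 days (39 left).
September has 30 days (9 left).
9 days into October → 2056-10-09.

2056-10-09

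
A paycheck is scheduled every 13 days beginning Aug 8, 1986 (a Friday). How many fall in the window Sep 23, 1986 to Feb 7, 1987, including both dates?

Occurrences land 13·i days after Aug 8, 1986 for i = 0, 1, 2, …
Sep 23, 1986 is 46 days after the start; 46 ÷ 13 = 3 remainder 7; since the remainder is 7, round up to i = 4. First occurrence in the window: #5 on Sep 29, 1986 (4×13 = 52 days in).
Feb 7, 1987 is 183 days after the start; 183 ÷ 13 = 14 remainder 1. Last occurrence in the window: #15 on Feb 6, 1987.
Occurrences #5 through #15: 11 in total.

11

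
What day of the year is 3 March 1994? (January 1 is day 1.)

62

Days in months before March: 31 + 28 = 59.
Plus 3 days into March → day 62.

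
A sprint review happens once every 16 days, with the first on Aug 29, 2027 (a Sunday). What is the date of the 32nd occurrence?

The 32nd occurrence is 31 intervals after the first: 31 × 16 = 496 days after Aug 29, 2027.
Aug has 31 days — 2 days to the end of Aug leaves 494.
From end of Aug to end of 2027 is 122 days (372 left).
2028 has 366 days (6 left).
6 days into Jan → Jan 6, 2029.

Jan 6, 2029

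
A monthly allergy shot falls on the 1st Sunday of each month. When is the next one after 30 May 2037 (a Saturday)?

May 2037 starts on a Friday, so its 1st Sunday is 3 May 2037 (2 days in).
That is not after 30 May 2037, so look at June 2037.
June 2037 starts on a Monday, so its 1st Sunday is 7 June 2037 (6 days in).

7 June 2037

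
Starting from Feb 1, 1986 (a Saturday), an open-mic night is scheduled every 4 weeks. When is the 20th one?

Jul 18, 1987

The 20th occurrence is 19 intervals after the first: 19 × 28 = 532 days after Feb 1, 1986.
Feb has 28 days — 27 days to the end of Feb leaves 505.
From end of Feb to end of 1986 is 306 days (199 left).
Jan has 31 days (168 left).
Feb has 28 days (140 left).
Mar has 31 days (109 left).
Apr has 30 days (79 left).
May has 31 days (48 left).
Jun has 30 days (18 left).
18 days into Jul → Jul 18, 1987.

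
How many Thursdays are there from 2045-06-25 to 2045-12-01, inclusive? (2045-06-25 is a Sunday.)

2045-06-25 is a Sunday; the first Thursday on or after it is 2045-06-29 (4 days later).
From 2045-06-29 to 2045-12-01: 1 + 31 + 31 + 30 + 31 + 30 + 1 = 155 days (rest of June, July, August, September, October, November, December).
155 ÷ 7 = 22 full weeks with remainder 1, so 22 more Thursdays after the first → 23.

23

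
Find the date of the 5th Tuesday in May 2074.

The first Tuesday of May 2074 is May 1.
The 5th Tuesday is 4 weeks later: 1 + 28 = 29.

May 29, 2074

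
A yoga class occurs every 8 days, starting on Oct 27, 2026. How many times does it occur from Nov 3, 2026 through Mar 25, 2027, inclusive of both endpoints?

18

Occurrences land 8·i days after Oct 27, 2026 for i = 0, 1, 2, …
Nov 3, 2026 is 7 days after the start; 7 ÷ 8 = 0 remainder 7; since the remainder is 7, round up to i = 1. First occurrence in the window: #2 on Nov 4, 2026 (1×8 = 8 days in).
Mar 25, 2027 is 149 days after the start; 149 ÷ 8 = 18 remainder 5. Last occurrence in the window: #19 on Mar 20, 2027.
Occurrences #2 through #19: 18 in total.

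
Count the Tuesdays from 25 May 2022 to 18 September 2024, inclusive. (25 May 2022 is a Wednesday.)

25 May 2022 is a Wednesday; the first Tuesday on or after it is 31 May 2022 (6 days later).
From 31 May 2022 to 18 September 2024: 214 + 365 + 262 = 841 days (rest of 2022, 2023, to 18 September 2024 in 2024).
841 ÷ 7 = 120 full weeks with remainder 1, so 120 more Tuesdays after the first → 121.

121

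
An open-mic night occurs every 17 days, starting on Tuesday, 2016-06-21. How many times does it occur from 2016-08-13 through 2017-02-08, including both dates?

Occurrences land 17·i days after 2016-06-21 for i = 0, 1, 2, …
2016-08-13 is 53 days after the start; 53 ÷ 17 = 3 remainder 2; since the remainder is 2, round up to i = 4. First occurrence in the window: #5 on 2016-08-28 (4×17 = 68 days in).
2017-02-08 is 232 days after the start; 232 ÷ 17 = 13 remainder 11. Last occurrence in the window: #14 on 2017-01-28.
Occurrences #5 through #14: 10 in total.

10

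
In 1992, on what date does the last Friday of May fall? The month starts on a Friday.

May 1992 begins on a Friday, so the first Friday is May 1.
May 1992 has 31 days. Adding weeks: 1, 8, 15, 22, 29 — the last one ≤ 31 is the 29th.

May 29, 1992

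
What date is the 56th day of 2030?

February 25, 2030

January has 31 days (56 − 31 = 25 remain).
25 into February → February 25.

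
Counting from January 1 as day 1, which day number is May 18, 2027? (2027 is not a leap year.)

138

Days in months before May: 31 + 28 + 31 + 30 = 120.
Plus 18 days into May → day 138.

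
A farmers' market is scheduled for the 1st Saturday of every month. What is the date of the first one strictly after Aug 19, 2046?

Sep 1, 2046

Aug 2046 starts on a Wednesday, so its 1st Saturday is Aug 4, 2046 (3 days in).
That is not after Aug 19, 2046, so look at Sep 2046.
Sep 2046 starts on a Saturday, so its 1st Saturday is Sep 1, 2046.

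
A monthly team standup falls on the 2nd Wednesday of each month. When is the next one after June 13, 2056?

June 14, 2056

June 2056 starts on a Thursday; its first Wednesday is the 7th, so the 2nd Wednesday is the 14th — June 14, 2056.
June 14, 2056 is after June 13, 2056, so that is the next one.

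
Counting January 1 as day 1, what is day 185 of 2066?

4 July 2066

January has 31 days (185 − 31 = 154 remain).
February has 28 days (154 − 28 = 126 remain).
March has 31 days (126 − 31 = 95 remain).
April has 30 days (95 − 30 = 65 remain).
May has 31 days (65 − 31 = 34 remain).
June has 30 days (34 − 30 = 4 remain).
4 into July → July 4.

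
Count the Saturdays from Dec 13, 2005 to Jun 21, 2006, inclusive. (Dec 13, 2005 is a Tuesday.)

Dec 13, 2005 is a Tuesday; the first Saturday on or after it is Dec 17, 2005 (4 days later).
From Dec 17, 2005 to Jun 21, 2006: 14 + 31 + 28 + 31 + 30 + 31 + 21 = 186 days (rest of Dec, Jan, Feb, Mar, Apr, May, Jun).
186 ÷ 7 = 26 full weeks with remainder 4, so 26 more Saturdays after the first → 27.

27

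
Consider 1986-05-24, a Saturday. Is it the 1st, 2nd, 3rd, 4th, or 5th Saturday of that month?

4th

Day 24 falls in week ⌈24/7⌉ of the month.
Days 1–7 hold the 1st Saturday, 8–14 the 2nd, 15–21 the 3rd, 22–28 the 4th, 29–31 the 5th.
24 is in the range for the 4th.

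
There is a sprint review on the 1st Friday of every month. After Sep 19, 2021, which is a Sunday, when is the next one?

Oct 1, 2021

Sep 2021 starts on a Wednesday, so its 1st Friday is Sep 3, 2021 (2 days in).
That is not after Sep 19, 2021, so look at Oct 2021.
Oct 2021 starts on a Friday, so its 1st Friday is Oct 1, 2021.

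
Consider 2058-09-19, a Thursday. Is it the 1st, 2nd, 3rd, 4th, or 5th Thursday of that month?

3rd

Day 19 falls in week ⌈19/7⌉ of the month.
Days 1–7 hold the 1st Thursday, 8–14 the 2nd, 15–21 the 3rd, 22–28 the 4th, 29–31 the 5th.
19 is in the range for the 3rd.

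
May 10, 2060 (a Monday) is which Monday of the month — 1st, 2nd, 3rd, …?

2nd

Day 10 falls in week ⌈10/7⌉ of the month.
Days 1–7 hold the 1st Monday, 8–14 the 2nd, 15–21 the 3rd, 22–28 the 4th, 29–31 the 5th.
10 is in the range for the 2nd.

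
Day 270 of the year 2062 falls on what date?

January has 31 days (270 − 31 = 239 remain).
February has 28 days (239 − 28 = 211 remain).
March has 31 days (211 − 31 = 180 remain).
April has 30 days (180 − 30 = 150 remain).
May has 31 days (150 − 31 = 119 remain).
June has 30 days (119 − 30 = 89 remain).
July has 31 days (89 − 31 = 58 remain).
August has 31 days (58 − 31 = 27 remain).
27 into September → September 27.

September 27, 2062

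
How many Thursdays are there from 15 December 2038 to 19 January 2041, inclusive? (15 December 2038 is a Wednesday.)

110

15 December 2038 is a Wednesday; the first Thursday on or after it is 16 December 2038 (1 day later).
From 16 December 2038 to 19 January 2041: 15 + 365 + 366 + 19 = 765 days (rest of 2038, 2039, 2040, to 19 January 2041 in 2041).
765 ÷ 7 = 109 full weeks with remainder 2, so 109 more Thursdays after the first → 110.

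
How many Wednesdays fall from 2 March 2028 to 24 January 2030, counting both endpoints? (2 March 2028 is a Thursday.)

99

2 March 2028 is a Thursday; the first Wednesday on or after it is 8 March 2028 (6 days later).
From 8 March 2028 to 24 January 2030: 298 + 365 + 24 = 687 days (rest of 2028, 2029, to 24 January 2030 in 2030).
687 ÷ 7 = 98 full weeks with remainder 1, so 98 more Wednesdays after the first → 99.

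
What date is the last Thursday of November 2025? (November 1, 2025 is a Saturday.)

27 November 2025

November 2025 begins on a Saturday, so the first Thursday is November 6 (5 days later).
November 2025 has 30 days. Adding weeks: 6, 13, 20, 27 — the last one ≤ 30 is the 27th.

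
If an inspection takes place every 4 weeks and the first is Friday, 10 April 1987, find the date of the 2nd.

8 May 1987

The 2nd occurrence is 1 interval after the first: 1 × 28 = 28 days after 10 April 1987.
April has 30 days — 20 days to the end of April leaves 8.
8 days into May → 8 May 1987.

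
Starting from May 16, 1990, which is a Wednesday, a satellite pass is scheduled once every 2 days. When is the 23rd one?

Jun 29, 1990

The 23rd occurrence is 22 intervals after the first: 22 × 2 = 44 days after May 16, 1990.
May has 31 days — 15 days to the end of May leaves 29.
29 days into Jun → Jun 29, 1990.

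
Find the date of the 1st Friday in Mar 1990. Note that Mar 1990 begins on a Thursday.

Mar 2, 1990

Mar 1990 begins on a Thursday, so the first Friday is Mar 2 (1 day later).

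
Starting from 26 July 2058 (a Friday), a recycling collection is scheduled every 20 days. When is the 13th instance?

23 March 2059

The 13th occurrence is 12 intervals after the first: 12 × 20 = 240 days after 26 July 2058.
July has 31 days — 5 days to the end of July leaves 235.
August has 31 days (204 left).
September has 30 days (174 left).
October has 31 days (143 left).
November has 30 days (113 left).
December has 31 days (82 left).
January has 31 days (51 left).
February has 28 days (23 left).
23 days into March → 23 March 2059.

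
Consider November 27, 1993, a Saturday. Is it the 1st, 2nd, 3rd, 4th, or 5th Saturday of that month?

Day 27 falls in week ⌈27/7⌉ of the month.
Days 1–7 hold the 1st Saturday, 8–14 the 2nd, 15–21 the 3rd, 22–28 the 4th, 29–31 the 5th.
27 is in the range for the 4th.

4th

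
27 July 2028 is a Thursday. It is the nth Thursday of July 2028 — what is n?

4th

Day 27 falls in week ⌈27/7⌉ of the month.
Days 1–7 hold the 1st Thursday, 8–14 the 2nd, 15–21 the 3rd, 22–28 the 4th, 29–31 the 5th.
27 is in the range for the 4th.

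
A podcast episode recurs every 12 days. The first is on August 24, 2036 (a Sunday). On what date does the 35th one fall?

The 35th occurrence is 34 intervals after the first: 34 × 12 = 408 days after August 24, 2036.
August has 31 days — 7 days to the end of August leaves 401.
From end of August to end of 2036 is 122 days (279 left).
January has 31 days (248 left).
February has 28 days (220 left).
March has 31 days (189 left).
April has 30 days (159 left).
May has 31 days (128 left).
June has 30 days (98 left).
July has 31 days (67 left).
August has 31 days (36 left).
September has 30 days (6 left).
6 days into October → October 6, 2037.

October 6, 2037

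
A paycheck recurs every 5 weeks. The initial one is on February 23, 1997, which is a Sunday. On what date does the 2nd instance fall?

March 30, 1997

The 2nd occurrence is 1 interval after the first: 1 × 35 = 35 days after February 23, 1997.
February has 28 days — 5 days to the end of February leaves 30.
30 days into March → March 30, 1997.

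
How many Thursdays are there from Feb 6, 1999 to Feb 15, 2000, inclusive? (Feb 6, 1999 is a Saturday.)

Feb 6, 1999 is a Saturday; the first Thursday on or after it is Feb 11, 1999 (5 days later).
From Feb 11, 1999 to Feb 15, 2000: 323 + 46 = 369 days (rest of 1999, to Feb 15, 2000 in 2000).
369 ÷ 7 = 52 full weeks with remainder 5, so 52 more Thursdays after the first → 53.

53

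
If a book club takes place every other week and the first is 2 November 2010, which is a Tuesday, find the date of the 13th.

The 13th occurrence is 12 intervals after the first: 12 × 14 = 168 days after 2 November 2010.
November has 30 days — 28 days to the end of November leaves 140.
December has 31 days (109 left).
January has 31 days (78 left).
February has 28 days (50 left).
March has 31 days (19 left).
19 days into April → 19 April 2011.

19 April 2011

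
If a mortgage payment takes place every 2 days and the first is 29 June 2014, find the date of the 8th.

13 July 2014

The 8th occurrence is 7 intervals after the first: 7 × 2 = 14 days after 29 June 2014.
June has 30 days — 1 day to the end of June leaves 13.
13 days into July → 13 July 2014.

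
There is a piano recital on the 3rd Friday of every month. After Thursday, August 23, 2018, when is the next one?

September 21, 2018

August 2018 starts on a Wednesday; its first Friday is the 3rd, so the 3rd Friday is the 17th — August 17, 2018.
That is not after August 23, 2018, so look at September 2018.
September 2018 starts on a Saturday; its first Friday is the 7th, so the 3rd Friday is the 21st — September 21, 2018.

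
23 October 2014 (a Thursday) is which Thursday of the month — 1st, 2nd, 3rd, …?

4th

Day 23 falls in week ⌈23/7⌉ of the month.
Days 1–7 hold the 1st Thursday, 8–14 the 2nd, 15–21 the 3rd, 22–28 the 4th, 29–31 the 5th.
23 is in the range for the 4th.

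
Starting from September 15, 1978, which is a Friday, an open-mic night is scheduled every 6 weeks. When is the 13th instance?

The 13th occurrence is 12 intervals after the first: 12 × 42 = 504 days after September 15, 1978.
September has 30 days — 15 days to the end of September leaves 489.
From end of September to end of 1978 is 92 days (397 left).
1979 has 365 days (32 left).
January has 31 days (1 left).
1 day into February → February 1, 1980.

February 1, 1980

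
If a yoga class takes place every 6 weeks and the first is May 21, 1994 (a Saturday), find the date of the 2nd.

July 2, 1994

The 2nd occurrence is 1 interval after the first: 1 × 42 = 42 days after May 21, 1994.
May has 31 days — 10 days to the end of May leaves 32.
June has 30 days (2 left).
2 days into July → July 2, 1994.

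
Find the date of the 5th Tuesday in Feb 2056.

Feb 29, 2056

Feb 2056 begins on a Tuesday, so the first Tuesday is Feb 1.
The 5th Tuesday is 4 weeks later: 1 + 28 = 29.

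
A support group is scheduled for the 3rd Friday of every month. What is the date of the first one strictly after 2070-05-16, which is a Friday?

2070-06-20

May 2070 starts on a Thursday; its first Friday is the 2nd, so the 3rd Friday is the 16th — 2070-05-16.
That is not after 2070-05-16, so look at June 2070.
June 2070 starts on a Sunday; its first Friday is the 6th, so the 3rd Friday is the 20th — 2070-06-20.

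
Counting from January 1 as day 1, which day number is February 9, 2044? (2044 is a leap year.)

40

Days in months before February: 31 = 31.
Plus 9 days into February → day 40.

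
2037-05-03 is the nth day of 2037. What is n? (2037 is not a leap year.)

Days in months before May: 31 + 28 + 31 + 30 = 120.
Plus 3 days into May → day 123.

123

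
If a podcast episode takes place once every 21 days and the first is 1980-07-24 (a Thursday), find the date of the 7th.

1980-11-27

The 7th occurrence is 6 intervals after the first: 6 × 21 = 126 days after 1980-07-24.
July has 31 days — 7 days to the end of July leaves 119.
August has 31 days (88 left).
September has 30 days (58 left).
October has 31 days (27 left).
27 days into November → 1980-11-27.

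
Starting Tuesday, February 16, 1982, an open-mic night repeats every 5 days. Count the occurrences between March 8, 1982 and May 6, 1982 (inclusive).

12

Occurrences land 5·i days after February 16, 1982 for i = 0, 1, 2, …
March 8, 1982 is 20 days after the start; 20 ÷ 5 = 4 remainder 0. First occurrence in the window: #5 on March 8, 1982 (4×5 = 20 days in).
May 6, 1982 is 79 days after the start; 79 ÷ 5 = 15 remainder 4. Last occurrence in the window: #16 on May 2, 1982.
Occurrences #5 through #16: 12 in total.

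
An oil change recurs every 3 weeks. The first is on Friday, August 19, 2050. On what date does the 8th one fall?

January 13, 2051

The 8th occurrence is 7 intervals after the first: 7 × 21 = 147 days after August 19, 2050.
August has 31 days — 12 days to the end of August leaves 135.
September has 30 days (105 left).
October has 31 days (74 left).
November has 30 days (44 left).
December has 31 days (13 left).
13 days into January → January 13, 2051.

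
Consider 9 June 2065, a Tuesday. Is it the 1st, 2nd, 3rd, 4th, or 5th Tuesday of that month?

Day 9 falls in week ⌈9/7⌉ of the month.
Days 1–7 hold the 1st Tuesday, 8–14 the 2nd, 15–21 the 3rd, 22–28 the 4th, 29–31 the 5th.
9 is in the range for the 2nd.

2nd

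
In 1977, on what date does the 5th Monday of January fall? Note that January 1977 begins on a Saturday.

January 1977 begins on a Saturday, so the first Monday is January 3 (2 days later).
The 5th Monday is 4 weeks later: 3 + 28 = 31.

January 31, 1977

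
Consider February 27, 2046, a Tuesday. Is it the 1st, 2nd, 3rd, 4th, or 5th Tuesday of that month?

Day 27 falls in week ⌈27/7⌉ of the month.
Days 1–7 hold the 1st Tuesday, 8–14 the 2nd, 15–21 the 3rd, 22–28 the 4th, 29–31 the 5th.
27 is in the range for the 4th.

4th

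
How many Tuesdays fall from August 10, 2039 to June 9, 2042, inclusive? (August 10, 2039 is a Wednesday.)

147

August 10, 2039 is a Wednesday; the first Tuesday on or after it is August 16, 2039 (6 days later).
From August 16, 2039 to June 9, 2042: 137 + 366 + 365 + 160 = 1028 days (rest of 2039, 2040, 2041, to June 9, 2042 in 2042).
1028 ÷ 7 = 146 full weeks with remainder 6, so 146 more Tuesdays after the first → 147.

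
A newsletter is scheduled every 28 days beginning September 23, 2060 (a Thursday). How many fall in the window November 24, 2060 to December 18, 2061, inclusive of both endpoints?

Occurrences land 28·i days after September 23, 2060 for i = 0, 1, 2, …
November 24, 2060 is 62 days after the start; 62 ÷ 28 = 2 remainder 6; since the remainder is 6, round up to i = 3. First occurrence in the window: #4 on December 16, 2060 (3×28 = 84 days in).
December 18, 2061 is 451 days after the start; 451 ÷ 28 = 16 remainder 3. Last occurrence in the window: #17 on December 15, 2061.
Occurrences #4 through #17: 14 in total.

14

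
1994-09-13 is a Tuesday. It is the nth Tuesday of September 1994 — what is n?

2nd

Day 13 falls in week ⌈13/7⌉ of the month.
Days 1–7 hold the 1st Tuesday, 8–14 the 2nd, 15–21 the 3rd, 22–28 the 4th, 29–31 the 5th.
13 is in the range for the 2nd.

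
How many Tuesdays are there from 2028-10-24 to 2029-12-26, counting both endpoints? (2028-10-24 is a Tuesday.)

62

2028-10-24 is a Tuesday; the first Tuesday on or after it is 2028-10-24.
From 2028-10-24 to 2029-12-26: 68 + 360 = 428 days (rest of 2028, to 2029-12-26 in 2029).
428 ÷ 7 = 61 full weeks with remainder 1, so 61 more Tuesdays after the first → 62.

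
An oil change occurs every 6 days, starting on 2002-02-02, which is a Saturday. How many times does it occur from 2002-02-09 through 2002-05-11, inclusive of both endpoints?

Occurrences land 6·i days after 2002-02-02 for i = 0, 1, 2, …
2002-02-09 is 7 days after the start; 7 ÷ 6 = 1 remainder 1; since the remainder is 1, round up to i = 2. First occurrence in the window: #3 on 2002-02-14 (2×6 = 12 days in).
2002-05-11 is 98 days after the start; 98 ÷ 6 = 16 remainder 2. Last occurrence in the window: #17 on 2002-05-09.
Occurrences #3 through #17: 15 in total.

15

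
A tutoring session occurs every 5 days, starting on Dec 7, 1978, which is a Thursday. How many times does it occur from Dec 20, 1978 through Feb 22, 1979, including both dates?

13

Occurrences land 5·i days after Dec 7, 1978 for i = 0, 1, 2, …
Dec 20, 1978 is 13 days after the start; 13 ÷ 5 = 2 remainder 3; since the remainder is 3, round up to i = 3. First occurrence in the window: #4 on Dec 22, 1978 (3×5 = 15 days in).
Feb 22, 1979 is 77 days after the start; 77 ÷ 5 = 15 remainder 2. Last occurrence in the window: #16 on Feb 20, 1979.
Occurrences #4 through #16: 13 in total.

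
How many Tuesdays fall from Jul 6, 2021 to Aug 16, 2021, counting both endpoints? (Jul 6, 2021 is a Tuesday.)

6

Jul 6, 2021 is a Tuesday; the first Tuesday on or after it is Jul 6, 2021.
From Jul 6, 2021 to Aug 16, 2021: 25 + 16 = 41 days (rest of Jul, Aug).
41 ÷ 7 = 5 full weeks with remainder 6, so 5 more Tuesdays after the first → 6.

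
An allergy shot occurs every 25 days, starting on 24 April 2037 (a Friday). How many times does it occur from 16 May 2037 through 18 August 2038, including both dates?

Occurrences land 25·i days after 24 April 2037 for i = 0, 1, 2, …
16 May 2037 is 22 days after the start; 22 ÷ 25 = 0 remainder 22; since the remainder is 22, round up to i = 1. First occurrence in the window: #2 on 19 May 2037 (1×25 = 25 days in).
18 August 2038 is 481 days after the start; 481 ÷ 25 = 19 remainder 6. Last occurrence in the window: #20 on 12 August 2038.
Occurrences #2 through #20: 19 in total.

19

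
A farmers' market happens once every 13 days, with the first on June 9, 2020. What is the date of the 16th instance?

The 16th occurrence is 15 intervals after the first: 15 × 13 = 195 days after June 9, 2020.
June has 30 days — 21 days to the end of June leaves 174.
July has 31 days (143 left).
August has 31 days (112 left).
September has 30 days (82 left).
October has 31 days (51 left).
November has 30 days (21 left).
21 days into December → December 21, 2020.

December 21, 2020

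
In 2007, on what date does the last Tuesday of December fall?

The first Tuesday of December 2007 is December 4.
December 2007 has 31 days. Adding weeks: 4, 11, 18, 25 — the last one ≤ 31 is the 25th.

25 December 2007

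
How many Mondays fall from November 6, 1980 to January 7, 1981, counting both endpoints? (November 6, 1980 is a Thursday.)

9

November 6, 1980 is a Thursday; the first Monday on or after it is November 10, 1980 (4 days later).
From November 10, 1980 to January 7, 1981: 20 + 31 + 7 = 58 days (rest of November, December, January).
58 ÷ 7 = 8 full weeks with remainder 2, so 8 more Mondays after the first → 9.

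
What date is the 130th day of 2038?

2038-05-10

January has 31 days (130 − 31 = 99 remain).
February has 28 days (99 − 28 = 71 remain).
March has 31 days (71 − 31 = 40 remain).
April has 30 days (40 − 30 = 10 remain).
10 into May → May 10.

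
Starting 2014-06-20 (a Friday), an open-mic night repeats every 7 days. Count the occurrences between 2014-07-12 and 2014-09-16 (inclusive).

Occurrences land 7·i days after 2014-06-20 for i = 0, 1, 2, …
2014-07-12 is 22 days after the start; 22 ÷ 7 = 3 remainder 1; since the remainder is 1, round up to i = 4. First occurrence in the window: #5 on 2014-07-18 (4×7 = 28 days in).
2014-09-16 is 88 days after the start; 88 ÷ 7 = 12 remainder 4. Last occurrence in the window: #13 on 2014-09-12.
Occurrences #5 through #13: 9 in total.

9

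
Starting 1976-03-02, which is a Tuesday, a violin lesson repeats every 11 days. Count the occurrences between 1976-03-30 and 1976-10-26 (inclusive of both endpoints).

19

Occurrences land 11·i days after 1976-03-02 for i = 0, 1, 2, …
1976-03-30 is 28 days after the start; 28 ÷ 11 = 2 remainder 6; since the remainder is 6, round up to i = 3. First occurrence in the window: #4 on 1976-04-04 (3×11 = 33 days in).
1976-10-26 is 238 days after the start; 238 ÷ 11 = 21 remainder 7. Last occurrence in the window: #22 on 1976-10-19.
Occurrences #4 through #22: 19 in total.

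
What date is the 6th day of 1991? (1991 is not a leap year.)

6 into January → January 6.

1991-01-06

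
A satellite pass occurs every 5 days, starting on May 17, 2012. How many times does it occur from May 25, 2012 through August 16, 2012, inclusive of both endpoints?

Occurrences land 5·i days after May 17, 2012 for i = 0, 1, 2, …
May 25, 2012 is 8 days after the start; 8 ÷ 5 = 1 remainder 3; since the remainder is 3, round up to i = 2. First occurrence in the window: #3 on May 27, 2012 (2×5 = 10 days in).
August 16, 2012 is 91 days after the start; 91 ÷ 5 = 18 remainder 1. Last occurrence in the window: #19 on August 15, 2012.
Occurrences #3 through #19: 17 in total.

17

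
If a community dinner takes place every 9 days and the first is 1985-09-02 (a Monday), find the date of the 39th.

1986-08-10

The 39th occurrence is 38 intervals after the first: 38 × 9 = 342 days after 1985-09-02.
September has 30 days — 28 days to the end of September leaves 314.
October has 31 days (283 left).
November has 30 days (253 left).
December has 31 days (222 left).
January has 31 days (191 left).
February has 28 days (163 left).
March has 31 days (132 left).
April has 30 days (102 left).
May has 31 days (71 left).
June has 30 days (41 left).
July has 31 days (10 left).
10 days into August → 1986-08-10.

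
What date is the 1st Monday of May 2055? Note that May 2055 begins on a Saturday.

3 May 2055

May 2055 begins on a Saturday, so the first Monday is May 3 (2 days later).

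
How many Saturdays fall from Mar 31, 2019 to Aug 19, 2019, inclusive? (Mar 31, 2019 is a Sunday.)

Mar 31, 2019 is a Sunday; the first Saturday on or after it is Apr 6, 2019 (6 days later).
From Apr 6, 2019 to Aug 19, 2019: 24 + 31 + 30 + 31 + 19 = 135 days (rest of Apr, May, Jun, Jul, Aug).
135 ÷ 7 = 19 full weeks with remainder 2, so 19 more Saturdays after the first → 20.

20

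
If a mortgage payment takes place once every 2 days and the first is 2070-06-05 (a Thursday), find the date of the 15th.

The 15th occurrence is 14 intervals after the first: 14 × 2 = 28 days after 2070-06-05.
June has 30 days — 25 days to the end of June leaves 3.
3 days into July → 2070-07-03.

2070-07-03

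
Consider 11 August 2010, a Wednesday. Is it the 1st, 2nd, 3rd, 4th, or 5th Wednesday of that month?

Day 11 falls in week ⌈11/7⌉ of the month.
Days 1–7 hold the 1st Wednesday, 8–14 the 2nd, 15–21 the 3rd, 22–28 the 4th, 29–31 the 5th.
11 is in the range for the 2nd.

2nd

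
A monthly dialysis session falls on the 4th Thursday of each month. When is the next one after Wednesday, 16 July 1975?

July 1975 starts on a Tuesday; its first Thursday is the 3rd, so the 4th Thursday is the 24th — 24 July 1975.
24 July 1975 is after 16 July 1975, so that is the next one.

24 July 1975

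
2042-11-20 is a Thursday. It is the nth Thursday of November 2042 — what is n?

Day 20 falls in week ⌈20/7⌉ of the month.
Days 1–7 hold the 1st Thursday, 8–14 the 2nd, 15–21 the 3rd, 22–28 the 4th, 29–31 the 5th.
20 is in the range for the 3rd.

3rd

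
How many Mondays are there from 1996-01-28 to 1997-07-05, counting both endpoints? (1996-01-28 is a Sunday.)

75

1996-01-28 is a Sunday; the first Monday on or after it is 1996-01-29 (1 day later).
From 1996-01-29 to 1997-07-05: 337 + 186 = 523 days (rest of 1996, to 1997-07-05 in 1997).
523 ÷ 7 = 74 full weeks with remainder 5, so 74 more Mondays after the first → 75.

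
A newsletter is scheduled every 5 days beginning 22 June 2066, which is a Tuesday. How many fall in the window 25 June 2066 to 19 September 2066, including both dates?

Occurrences land 5·i days after 22 June 2066 for i = 0, 1, 2, …
25 June 2066 is 3 days after the start; 3 ÷ 5 = 0 remainder 3; since the remainder is 3, round up to i = 1. First occurrence in the window: #2 on 27 June 2066 (1×5 = 5 days in).
19 September 2066 is 89 days after the start; 89 ÷ 5 = 17 remainder 4. Last occurrence in the window: #18 on 15 September 2066.
Occurrences #2 through #18: 17 in total.

17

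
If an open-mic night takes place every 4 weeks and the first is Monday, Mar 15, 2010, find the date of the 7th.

The 7th occurrence is 6 intervals after the first: 6 × 28 = 168 days after Mar 15, 2010.
Mar has 31 days — 16 days to the end of Mar leaves 152.
Apr has 30 days (122 left).
May has 31 days (91 left).
Jun has 30 days (61 left).
Jul has 31 days (30 left).
30 days into Aug → Aug 30, 2010.

Aug 30, 2010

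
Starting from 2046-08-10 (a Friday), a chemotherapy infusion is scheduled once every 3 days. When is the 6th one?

The 6th occurrence is 5 intervals after the first: 5 × 3 = 15 days after 2046-08-10.
15 days later is 2046-08-25.

2046-08-25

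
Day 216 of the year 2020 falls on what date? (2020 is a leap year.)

January has 31 days (216 − 31 = 185 remain).
February has 29 days (185 − 29 = 156 remain).
March has 31 days (156 − 31 = 125 remain).
April has 30 days (125 − 30 = 95 remain).
May has 31 days (95 − 31 = 64 remain).
June has 30 days (64 − 30 = 34 remain).
July has 31 days (34 − 31 = 3 remain).
3 into August → August 3.

3 August 2020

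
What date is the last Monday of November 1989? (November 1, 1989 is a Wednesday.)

27 November 1989

November 1989 begins on a Wednesday, so the first Monday is November 6 (5 days later).
November 1989 has 30 days. Adding weeks: 6, 13, 20, 27 — the last one ≤ 30 is the 27th.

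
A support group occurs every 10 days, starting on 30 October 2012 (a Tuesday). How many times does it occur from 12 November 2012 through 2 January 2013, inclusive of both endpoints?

Occurrences land 10·i days after 30 October 2012 for i = 0, 1, 2, …
12 November 2012 is 13 days after the start; 13 ÷ 10 = 1 remainder 3; since the remainder is 3, round up to i = 2. First occurrence in the window: #3 on 19 November 2012 (2×10 = 20 days in).
2 January 2013 is 64 days after the start; 64 ÷ 10 = 6 remainder 4. Last occurrence in the window: #7 on 29 December 2012.
Occurrences #3 through #7: 5 in total.

5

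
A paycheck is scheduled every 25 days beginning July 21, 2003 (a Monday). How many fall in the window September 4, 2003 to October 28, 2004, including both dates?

Occurrences land 25·i days after July 21, 2003 for i = 0, 1, 2, …
September 4, 2003 is 45 days after the start; 45 ÷ 25 = 1 remainder 20; since the remainder is 20, round up to i = 2. First occurrence in the window: #3 on September 9, 2003 (2×25 = 50 days in).
October 28, 2004 is 465 days after the start; 465 ÷ 25 = 18 remainder 15. Last occurrence in the window: #19 on October 13, 2004.
Occurrences #3 through #19: 17 in total.

17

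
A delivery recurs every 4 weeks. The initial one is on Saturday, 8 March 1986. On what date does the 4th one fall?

The 4th occurrence is 3 intervals after the first: 3 × 28 = 84 days after 8 March 1986.
March has 31 days — 23 days to the end of March leaves 61.
April has 30 days (31 left).
31 days into May → 31 May 1986.

31 May 1986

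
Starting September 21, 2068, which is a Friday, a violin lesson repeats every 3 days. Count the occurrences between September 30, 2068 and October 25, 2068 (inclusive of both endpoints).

Occurrences land 3·i days after September 21, 2068 for i = 0, 1, 2, …
September 30, 2068 is 9 days after the start; 9 ÷ 3 = 3 remainder 0. First occurrence in the window: #4 on September 30, 2068 (3×3 = 9 days in).
October 25, 2068 is 34 days after the start; 34 ÷ 3 = 11 remainder 1. Last occurrence in the window: #12 on October 24, 2068.
Occurrences #4 through #12: 9 in total.

9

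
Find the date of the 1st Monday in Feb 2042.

Feb 2042 begins on a Saturday, so the first Monday is Feb 3 (2 days later).

Feb 3, 2042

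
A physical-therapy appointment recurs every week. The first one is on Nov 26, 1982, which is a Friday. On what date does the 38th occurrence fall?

Aug 12, 1983

The 38th occurrence is 37 intervals after the first: 37 × 7 = 259 days after Nov 26, 1982.
Nov has 30 days — 4 days to the end of Nov leaves 255.
Dec has 31 days (224 left).
Jan has 31 days (193 left).
Feb has 28 days (165 left).
Mar has 31 days (134 left).
Apr has 30 days (104 left).
May has 31 days (73 left).
Jun has 30 days (43 left).
Jul has 31 days (12 left).
12 days into Aug → Aug 12, 1983.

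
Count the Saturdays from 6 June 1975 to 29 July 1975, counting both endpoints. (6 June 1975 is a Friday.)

6 June 1975 is a Friday; the first Saturday on or after it is 7 June 1975 (1 day later).
From 7 June 1975 to 29 July 1975: 23 + 29 = 52 days (rest of June, July).
52 ÷ 7 = 7 full weeks with remainder 3, so 7 more Saturdays after the first → 8.

8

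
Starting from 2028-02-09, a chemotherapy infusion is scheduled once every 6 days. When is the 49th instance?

The 49th occurrence is 48 intervals after the first: 48 × 6 = 288 days after 2028-02-09.
February has 29 days — 20 days to the end of February leaves 268.
March has 31 days (237 left).
April has 30 days (207 left).
May has 31 days (176 left).
June has 30 days (146 left).
July has 31 days (115 left).
August has 31 days (84 left).
September has 30 days (54 left).
October has 31 days (23 left).
23 days into November → 2028-11-23.

2028-11-23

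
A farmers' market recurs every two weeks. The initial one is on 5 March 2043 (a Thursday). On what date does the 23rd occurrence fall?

The 23rd occurrence is 22 intervals after the first: 22 × 14 = 308 days after 5 March 2043.
March has 31 days — 26 days to the end of March leaves 282.
April has 30 days (252 left).
May has 31 days (221 left).
June has 30 days (191 left).
July has 31 days (160 left).
August has 31 days (129 left).
September has 30 days (99 left).
October has 31 days (68 left).
November has 30 days (38 left).
December has 31 days (7 left).
7 days into January → 7 January 2044.

7 January 2044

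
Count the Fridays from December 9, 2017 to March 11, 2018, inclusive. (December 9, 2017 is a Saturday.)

December 9, 2017 is a Saturday; the first Friday on or after it is December 15, 2017 (6 days later).
From December 15, 2017 to March 11, 2018: 16 + 31 + 28 + 11 = 86 days (rest of December, January, February, March).
86 ÷ 7 = 12 full weeks with remainder 2, so 12 more Fridays after the first → 13.

13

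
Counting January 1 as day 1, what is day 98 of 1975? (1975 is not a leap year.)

January has 31 days (98 − 31 = 67 remain).
February has 28 days (67 − 28 = 39 remain).
March has 31 days (39 − 31 = 8 remain).
8 into April → April 8.

8 April 1975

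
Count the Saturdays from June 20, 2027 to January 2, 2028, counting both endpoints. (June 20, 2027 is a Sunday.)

28

June 20, 2027 is a Sunday; the first Saturday on or after it is June 26, 2027 (6 days later).
From June 26, 2027 to January 2, 2028: 4 + 31 + 31 + 30 + 31 + 30 + 31 + 2 = 190 days (rest of June, July, August, September, October, November, December, January).
190 ÷ 7 = 27 full weeks with remainder 1, so 27 more Saturdays after the first → 28.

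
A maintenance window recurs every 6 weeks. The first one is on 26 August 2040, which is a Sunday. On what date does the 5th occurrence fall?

10 February 2041

The 5th occurrence is 4 intervals after the first: 4 × 42 = 168 days after 26 August 2040.
August has 31 days — 5 days to the end of August leaves 163.
September has 30 days (133 left).
October has 31 days (102 left).
November has 30 days (72 left).
December has 31 days (41 left).
January has 31 days (10 left).
10 days into February → 10 February 2041.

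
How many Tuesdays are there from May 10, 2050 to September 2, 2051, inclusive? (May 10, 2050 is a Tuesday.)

May 10, 2050 is a Tuesday; the first Tuesday on or after it is May 10, 2050.
From May 10, 2050 to September 2, 2051: 235 + 245 = 480 days (rest of 2050, to September 2, 2051 in 2051).
480 ÷ 7 = 68 full weeks with remainder 4, so 68 more Tuesdays after the first → 69.

69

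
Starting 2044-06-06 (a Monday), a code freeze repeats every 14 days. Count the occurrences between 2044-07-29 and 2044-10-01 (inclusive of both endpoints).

5

Occurrences land 14·i days after 2044-06-06 for i = 0, 1, 2, …
2044-07-29 is 53 days after the start; 53 ÷ 14 = 3 remainder 11; since the remainder is 11, round up to i = 4. First occurrence in the window: #5 on 2044-08-01 (4×14 = 56 days in).
2044-10-01 is 117 days after the start; 117 ÷ 14 = 8 remainder 5. Last occurrence in the window: #9 on 2044-09-26.
Occurrences #5 through #9: 5 in total.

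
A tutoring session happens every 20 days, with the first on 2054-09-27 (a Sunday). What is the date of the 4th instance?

2054-11-26

The 4th occurrence is 3 intervals after the first: 3 × 20 = 60 days after 2054-09-27.
September has 30 days — 3 days to the end of September leaves 57.
October has 31 days (26 left).
26 days into November → 2054-11-26.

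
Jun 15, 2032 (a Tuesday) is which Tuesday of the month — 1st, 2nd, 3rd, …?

Day 15 falls in week ⌈15/7⌉ of the month.
Days 1–7 hold the 1st Tuesday, 8–14 the 2nd, 15–21 the 3rd, 22–28 the 4th, 29–31 the 5th.
15 is in the range for the 3rd.

3rd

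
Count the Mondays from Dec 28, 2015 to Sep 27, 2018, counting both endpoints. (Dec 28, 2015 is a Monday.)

144

Dec 28, 2015 is a Monday; the first Monday on or after it is Dec 28, 2015.
From Dec 28, 2015 to Sep 27, 2018: 3 + 366 + 365 + 270 = 1004 days (rest of 2015, 2016, 2017, to Sep 27, 2018 in 2018).
1004 ÷ 7 = 143 full weeks with remainder 3, so 143 more Mondays after the first → 144.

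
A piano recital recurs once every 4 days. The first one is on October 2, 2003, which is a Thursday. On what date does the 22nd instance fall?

December 25, 2003

The 22nd occurrence is 21 intervals after the first: 21 × 4 = 84 days after October 2, 2003.
October has 31 days — 29 days to the end of October leaves 55.
November has 30 days (25 left).
25 days into December → December 25, 2003.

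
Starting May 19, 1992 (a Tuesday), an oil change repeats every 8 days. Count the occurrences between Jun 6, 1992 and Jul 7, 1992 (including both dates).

4

Occurrences land 8·i days after May 19, 1992 for i = 0, 1, 2, …
Jun 6, 1992 is 18 days after the start; 18 ÷ 8 = 2 remainder 2; since the remainder is 2, round up to i = 3. First occurrence in the window: #4 on Jun 12, 1992 (3×8 = 24 days in).
Jul 7, 1992 is 49 days after the start; 49 ÷ 8 = 6 remainder 1. Last occurrence in the window: #7 on Jul 6, 1992.
Occurrences #4 through #7: 4 in total.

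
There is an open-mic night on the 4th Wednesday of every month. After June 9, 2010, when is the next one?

June 2010 starts on a Tuesday; its first Wednesday is the 2nd, so the 4th Wednesday is the 23rd — June 23, 2010.
June 23, 2010 is after June 9, 2010, so that is the next one.

June 23, 2010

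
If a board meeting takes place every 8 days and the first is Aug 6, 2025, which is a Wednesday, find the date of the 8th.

The 8th occurrence is 7 intervals after the first: 7 × 8 = 56 days after Aug 6, 2025.
Aug has 31 days — 25 days to the end of Aug leaves 31.
Sep has 30 days (1 left).
1 day into Oct → Oct 1, 2025.

Oct 1, 2025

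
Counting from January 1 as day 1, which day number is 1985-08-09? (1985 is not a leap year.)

Days in months before August: 31 + 28 + 31 + 30 + 31 + 30 + 31 = 212.
Plus 9 days into August → day 221.

221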